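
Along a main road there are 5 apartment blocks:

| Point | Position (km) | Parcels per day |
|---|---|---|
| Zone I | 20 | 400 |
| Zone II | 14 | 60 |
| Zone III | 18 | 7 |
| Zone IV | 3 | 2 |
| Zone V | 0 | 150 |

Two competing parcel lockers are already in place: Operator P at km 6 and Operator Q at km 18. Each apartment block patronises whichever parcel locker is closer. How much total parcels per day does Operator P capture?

The indifferent point is the midpoint (6+18)/2 = 12; apartment blocks left of it (closer to Operator P at 6) go to Operator P, those right go to Operator Q.
  Zone V at 0 (w=150) → Operator P
  Zone IV at 3 (w=2) → Operator P
  Zone II at 14 (w=60) → Operator Q
  Zone III at 18 (w=7) → Operator Q
  Zone I at 20 (w=400) → Operator Q
Operator P captures 152; Operator Q captures 467.

152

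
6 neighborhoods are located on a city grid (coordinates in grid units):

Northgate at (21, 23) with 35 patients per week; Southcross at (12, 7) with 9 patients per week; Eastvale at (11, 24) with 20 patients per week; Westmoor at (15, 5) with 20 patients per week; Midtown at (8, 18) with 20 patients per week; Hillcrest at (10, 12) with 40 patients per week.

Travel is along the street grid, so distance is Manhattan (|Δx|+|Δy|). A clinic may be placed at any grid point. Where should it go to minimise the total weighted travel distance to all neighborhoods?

(11, 18)

Manhattan distance separates: Σwᵢ(|x−xᵢ|+|y−yᵢ|) = Σwᵢ|x−xᵢ| + Σwᵢ|y−yᵢ|, so x and y are optimised independently as 1-D weighted medians.
Total weight W = 144; half = 72.
x-coordinate, sorted with cumulative weight:
  x=8 (Midtown, w=20) cum 20
  x=10 (Hillcrest, w=40) cum 60
  x=11 (Eastvale, w=20) cum 80  ← median
  x=12 (Southcross, w=9) cum 89
  x=15 (Westmoor, w=20) cum 109
  x=21 (Northgate, w=35) cum 144
⇒ x* = 11
y-coordinate, sorted with cumulative weight:
  y=5 (Westmoor, w=20) cum 20
  y=7 (Southcross, w=9) cum 29
  y=12 (Hillcrest, w=40) cum 69
  y=18 (Midtown, w=20) cum 89  ← median
  y=23 (Northgate, w=35) cum 124
  y=24 (Eastvale, w=20) cum 144
⇒ y* = 18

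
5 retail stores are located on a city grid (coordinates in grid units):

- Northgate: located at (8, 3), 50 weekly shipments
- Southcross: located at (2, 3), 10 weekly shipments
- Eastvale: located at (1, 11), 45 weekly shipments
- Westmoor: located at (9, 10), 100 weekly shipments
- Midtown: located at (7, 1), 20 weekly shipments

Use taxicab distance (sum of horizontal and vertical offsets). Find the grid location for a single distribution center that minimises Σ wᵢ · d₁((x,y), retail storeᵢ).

(8, 10)

Manhattan distance separates: Σwᵢ(|x−xᵢ|+|y−yᵢ|) = Σwᵢ|x−xᵢ| + Σwᵢ|y−yᵢ|, so x and y are optimised independently as 1-D weighted medians.
Total weight W = 225; half = 112.5.
x-coordinate, sorted with cumulative weight:
  x=1 (Eastvale, w=45) cum 45
  x=2 (Southcross, w=10) cum 55
  x=7 (Midtown, w=20) cum 75
  x=8 (Northgate, w=50) cum 125  ← median
  x=9 (Westmoor, w=100) cum 225
⇒ x* = 8
y-coordinate, sorted with cumulative weight:
  y=1 (Midtown, w=20) cum 20
  y=3 (Northgate, w=50) cum 70
  y=3 (Southcross, w=10) cum 80
  y=10 (Westmoor, w=100) cum 180  ← median
  y=11 (Eastvale, w=45) cum 225
⇒ y* = 10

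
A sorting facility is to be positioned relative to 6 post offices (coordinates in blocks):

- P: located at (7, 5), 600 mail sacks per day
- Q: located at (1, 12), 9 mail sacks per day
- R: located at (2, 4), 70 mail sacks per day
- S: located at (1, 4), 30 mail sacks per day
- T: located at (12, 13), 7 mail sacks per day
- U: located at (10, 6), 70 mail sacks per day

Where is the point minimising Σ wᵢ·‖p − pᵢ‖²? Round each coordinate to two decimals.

(6.57, 5.11)

The minimiser of Σwᵢ‖p−pᵢ‖² is the weighted centroid p* = (Σwᵢpᵢ)/(Σwᵢ).
Σwᵢ = 786.
Σwᵢxᵢ = 600·7 + 9·1 + 70·2 + 30·1 + 7·12 + 70·10 = 5163.
Σwᵢyᵢ = 600·5 + 9·12 + 70·4 + 30·4 + 7·13 + 70·6 = 4019.
x* = 5163/786 = 6.57, y* = 4019/786 = 5.11.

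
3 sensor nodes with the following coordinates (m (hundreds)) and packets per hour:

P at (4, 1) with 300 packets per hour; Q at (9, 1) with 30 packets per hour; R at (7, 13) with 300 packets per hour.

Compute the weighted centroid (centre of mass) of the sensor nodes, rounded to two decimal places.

(5.67, 6.71)

The minimiser of Σwᵢ‖p−pᵢ‖² is the weighted centroid p* = (Σwᵢpᵢ)/(Σwᵢ).
Σwᵢ = 630.
Σwᵢxᵢ = 300·4 + 30·9 + 300·7 = 3570.
Σwᵢyᵢ = 300·1 + 30·1 + 300·13 = 4230.
x* = 3570/630 = 5.67, y* = 4230/630 = 6.71.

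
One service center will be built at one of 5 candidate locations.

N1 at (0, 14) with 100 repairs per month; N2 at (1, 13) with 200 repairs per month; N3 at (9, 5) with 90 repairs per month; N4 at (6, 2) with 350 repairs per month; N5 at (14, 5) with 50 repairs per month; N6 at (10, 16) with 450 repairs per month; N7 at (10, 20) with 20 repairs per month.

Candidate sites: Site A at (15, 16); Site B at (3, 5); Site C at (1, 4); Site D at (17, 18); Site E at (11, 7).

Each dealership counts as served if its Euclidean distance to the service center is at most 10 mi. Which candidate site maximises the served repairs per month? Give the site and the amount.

Coverage radius r = 10 mi; a point is covered iff (Δx)²+(Δy)² ≤ 10² = 100.
  Site A (15, 16): covers {N6, N7} → 470
  Site B (3, 5): covers {N1, N2, N3, N4} → 740
  Site C (1, 4): covers {N2, N3, N4} → 640
  Site D (17, 18): covers {N6, N7} → 470
  Site E (11, 7): covers {N3, N4, N5, N6} → 940
Maximum coverage at Site E: 940 repairs per month.

Site E, covering 940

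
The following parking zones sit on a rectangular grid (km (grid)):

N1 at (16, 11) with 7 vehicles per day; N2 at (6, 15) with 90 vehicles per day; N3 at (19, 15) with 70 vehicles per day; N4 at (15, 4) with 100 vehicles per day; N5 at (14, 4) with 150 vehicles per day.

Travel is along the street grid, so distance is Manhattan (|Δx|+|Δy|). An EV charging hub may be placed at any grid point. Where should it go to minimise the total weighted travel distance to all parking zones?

Manhattan distance separates: Σwᵢ(|x−xᵢ|+|y−yᵢ|) = Σwᵢ|x−xᵢ| + Σwᵢ|y−yᵢ|, so x and y are optimised independently as 1-D weighted medians.
Total weight W = 417; half = 208.5.
x-coordinate, sorted with cumulative weight:
  x=6 (N2, w=90) cum 90
  x=14 (N5, w=150) cum 240  ← median
  x=15 (N4, w=100) cum 340
  x=16 (N1, w=7) cum 347
  x=19 (N3, w=70) cum 417
⇒ x* = 14
y-coordinate, sorted with cumulative weight:
  y=4 (N4, w=100) cum 100
  y=4 (N5, w=150) cum 250  ← median
  y=11 (N1, w=7) cum 257
  y=15 (N2, w=90) cum 347
  y=15 (N3, w=70) cum 417
⇒ y* = 4

(14, 4)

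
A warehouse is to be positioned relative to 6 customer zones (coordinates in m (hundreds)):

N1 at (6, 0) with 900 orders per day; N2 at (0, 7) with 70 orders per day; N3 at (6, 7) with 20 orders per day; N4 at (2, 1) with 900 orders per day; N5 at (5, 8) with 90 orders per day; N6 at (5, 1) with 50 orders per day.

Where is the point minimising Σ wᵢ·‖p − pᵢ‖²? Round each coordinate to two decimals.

(3.95, 1.13)

The minimiser of Σwᵢ‖p−pᵢ‖² is the weighted centroid p* = (Σwᵢpᵢ)/(Σwᵢ).
Σwᵢ = 2030.
Σwᵢxᵢ = 900·6 + 70·0 + 20·6 + 900·2 + 90·5 + 50·5 = 8020.
Σwᵢyᵢ = 900·0 + 70·7 + 20·7 + 900·1 + 90·8 + 50·1 = 2300.
x* = 8020/2030 = 3.95, y* = 2300/2030 = 1.13.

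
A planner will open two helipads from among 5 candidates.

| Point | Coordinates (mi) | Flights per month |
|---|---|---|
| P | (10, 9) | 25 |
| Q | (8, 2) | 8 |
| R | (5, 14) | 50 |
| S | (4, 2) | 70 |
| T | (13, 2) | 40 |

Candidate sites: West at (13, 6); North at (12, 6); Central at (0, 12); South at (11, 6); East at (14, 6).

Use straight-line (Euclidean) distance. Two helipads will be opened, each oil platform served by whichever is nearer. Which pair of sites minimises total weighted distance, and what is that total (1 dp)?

Evaluate every pair (each demand assigned to the nearer of the two):
  {Central, South}: total = 1131.6
  {North, Central}: total = 1195.7
  {West, Central}: total = 1276.0
  {West, South}: total = 1343.4
  {North, South}: total = 1348.3
  {South, East}: total = 1348.3
  {Central, East}: total = 1370.8
  {West, North}: total = 1453.0
  {North, East}: total = 1457.9
  {West, East}: total = 1572.4
Best pair: {Central, South} with total 1131.6.

{Central, South}, total 1131.6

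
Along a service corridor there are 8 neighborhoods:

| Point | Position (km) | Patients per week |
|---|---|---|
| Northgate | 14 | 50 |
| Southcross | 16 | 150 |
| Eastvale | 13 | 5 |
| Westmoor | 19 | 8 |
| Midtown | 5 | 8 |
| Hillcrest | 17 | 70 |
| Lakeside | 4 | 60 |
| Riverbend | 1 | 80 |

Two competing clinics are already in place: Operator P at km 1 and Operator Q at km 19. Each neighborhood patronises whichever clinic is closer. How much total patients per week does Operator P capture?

148

The indifferent point is the midpoint (1+19)/2 = 10; neighborhoods left of it (closer to Operator P at 1) go to Operator P, those right go to Operator Q.
  Riverbend at 1 (w=80) → Operator P
  Lakeside at 4 (w=60) → Operator P
  Midtown at 5 (w=8) → Operator P
  Eastvale at 13 (w=5) → Operator Q
  Northgate at 14 (w=50) → Operator Q
  Southcross at 16 (w=150) → Operator Q
  Hillcrest at 17 (w=70) → Operator Q
  Westmoor at 19 (w=8) → Operator Q
Operator P captures 148; Operator Q captures 283.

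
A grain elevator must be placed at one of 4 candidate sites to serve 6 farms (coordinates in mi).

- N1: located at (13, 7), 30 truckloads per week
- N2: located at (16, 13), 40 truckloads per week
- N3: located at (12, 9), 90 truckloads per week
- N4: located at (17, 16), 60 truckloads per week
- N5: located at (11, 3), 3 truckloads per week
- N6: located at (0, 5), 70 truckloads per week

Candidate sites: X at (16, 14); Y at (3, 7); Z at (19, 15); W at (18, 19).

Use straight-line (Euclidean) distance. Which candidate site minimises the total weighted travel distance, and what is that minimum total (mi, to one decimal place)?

X, total 2300.2 mi

Total weighted distance at each candidate:
  X (16, 14): total = 2300.2
  Y (3, 7): total = 2980.3
  Z (19, 15): total = 2954.4
  W (18, 19): total = 3530.9
Minimum is at X with total 2300.2 mi.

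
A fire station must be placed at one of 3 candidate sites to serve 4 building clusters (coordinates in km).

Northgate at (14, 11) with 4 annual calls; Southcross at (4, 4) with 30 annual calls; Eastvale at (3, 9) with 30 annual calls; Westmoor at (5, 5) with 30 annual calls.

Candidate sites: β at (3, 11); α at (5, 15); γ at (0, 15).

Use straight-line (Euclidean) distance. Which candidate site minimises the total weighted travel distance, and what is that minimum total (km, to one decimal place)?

β, total 505.9 km

Total weighted distance at each candidate:
  β (3, 11): total = 505.9
  α (5, 15): total = 860.5
  γ (0, 15): total = 946.0
Minimum is at β with total 505.9 km.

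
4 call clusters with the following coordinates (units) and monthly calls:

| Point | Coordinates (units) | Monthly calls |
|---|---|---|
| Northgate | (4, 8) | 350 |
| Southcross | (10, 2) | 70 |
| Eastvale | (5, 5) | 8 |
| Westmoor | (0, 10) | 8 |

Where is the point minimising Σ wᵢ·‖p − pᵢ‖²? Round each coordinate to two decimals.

(4.91, 7.02)

The minimiser of Σwᵢ‖p−pᵢ‖² is the weighted centroid p* = (Σwᵢpᵢ)/(Σwᵢ).
Σwᵢ = 436.
Σwᵢxᵢ = 350·4 + 70·10 + 8·5 + 8·0 = 2140.
Σwᵢyᵢ = 350·8 + 70·2 + 8·5 + 8·10 = 3060.
x* = 2140/436 = 4.91, y* = 3060/436 = 7.02.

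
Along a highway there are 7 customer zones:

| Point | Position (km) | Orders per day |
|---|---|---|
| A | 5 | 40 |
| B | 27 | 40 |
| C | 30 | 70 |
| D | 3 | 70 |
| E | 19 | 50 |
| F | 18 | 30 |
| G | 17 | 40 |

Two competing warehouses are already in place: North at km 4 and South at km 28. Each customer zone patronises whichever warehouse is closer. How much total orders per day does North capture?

110

The indifferent point is the midpoint (4+28)/2 = 16; customer zones left of it (closer to North at 4) go to North, those right go to South.
  D at 3 (w=70) → North
  A at 5 (w=40) → North
  G at 17 (w=40) → South
  F at 18 (w=30) → South
  E at 19 (w=50) → South
  B at 27 (w=40) → South
  C at 30 (w=70) → South
North captures 110; South captures 230.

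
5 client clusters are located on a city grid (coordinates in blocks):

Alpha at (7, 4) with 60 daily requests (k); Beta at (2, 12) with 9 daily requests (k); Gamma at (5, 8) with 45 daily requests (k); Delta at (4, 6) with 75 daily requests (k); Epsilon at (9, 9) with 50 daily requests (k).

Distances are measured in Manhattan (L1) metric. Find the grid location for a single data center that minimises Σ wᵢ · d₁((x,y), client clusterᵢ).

(5, 6)

Manhattan distance separates: Σwᵢ(|x−xᵢ|+|y−yᵢ|) = Σwᵢ|x−xᵢ| + Σwᵢ|y−yᵢ|, so x and y are optimised independently as 1-D weighted medians.
Total weight W = 239; half = 119.5.
x-coordinate, sorted with cumulative weight:
  x=2 (Beta, w=9) cum 9
  x=4 (Delta, w=75) cum 84
  x=5 (Gamma, w=45) cum 129  ← median
  x=7 (Alpha, w=60) cum 189
  x=9 (Epsilon, w=50) cum 239
⇒ x* = 5
y-coordinate, sorted with cumulative weight:
  y=4 (Alpha, w=60) cum 60
  y=6 (Delta, w=75) cum 135  ← median
  y=8 (Gamma, w=45) cum 180
  y=9 (Epsilon, w=50) cum 230
  y=12 (Beta, w=9) cum 239
⇒ y* = 6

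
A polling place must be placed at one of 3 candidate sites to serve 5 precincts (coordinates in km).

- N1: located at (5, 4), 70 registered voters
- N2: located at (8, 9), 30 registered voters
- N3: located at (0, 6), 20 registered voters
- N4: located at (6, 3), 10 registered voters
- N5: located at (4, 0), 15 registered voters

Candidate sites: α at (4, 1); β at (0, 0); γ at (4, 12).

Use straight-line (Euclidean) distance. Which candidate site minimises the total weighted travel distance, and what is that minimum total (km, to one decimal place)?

α, total 661.0 km

Total weighted distance at each candidate:
  α (4, 1): total = 661.0
  β (0, 0): total = 1056.5
  γ (4, 12): total = 1130.8
Minimum is at α with total 661.0 km.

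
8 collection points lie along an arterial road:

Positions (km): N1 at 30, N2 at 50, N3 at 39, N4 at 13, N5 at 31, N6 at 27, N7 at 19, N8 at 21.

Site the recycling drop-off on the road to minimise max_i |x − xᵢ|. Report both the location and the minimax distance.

The 1-center on a line is the midpoint of the two extreme points: leftmost at 13, rightmost at 50.
Optimal location = (13 + 50)/2 = 31.5; maximum distance = (50 − 13)/2 = 18.5.

location 31.5, max distance 18.5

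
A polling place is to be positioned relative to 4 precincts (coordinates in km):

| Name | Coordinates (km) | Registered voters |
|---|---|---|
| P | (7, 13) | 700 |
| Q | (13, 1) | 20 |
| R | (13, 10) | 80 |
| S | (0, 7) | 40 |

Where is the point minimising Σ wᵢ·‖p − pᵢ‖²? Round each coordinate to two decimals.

The minimiser of Σwᵢ‖p−pᵢ‖² is the weighted centroid p* = (Σwᵢpᵢ)/(Σwᵢ).
Σwᵢ = 840.
Σwᵢxᵢ = 700·7 + 20·13 + 80·13 + 40·0 = 6200.
Σwᵢyᵢ = 700·13 + 20·1 + 80·10 + 40·7 = 10200.
x* = 6200/840 = 7.38, y* = 10200/840 = 12.14.

(7.38, 12.14)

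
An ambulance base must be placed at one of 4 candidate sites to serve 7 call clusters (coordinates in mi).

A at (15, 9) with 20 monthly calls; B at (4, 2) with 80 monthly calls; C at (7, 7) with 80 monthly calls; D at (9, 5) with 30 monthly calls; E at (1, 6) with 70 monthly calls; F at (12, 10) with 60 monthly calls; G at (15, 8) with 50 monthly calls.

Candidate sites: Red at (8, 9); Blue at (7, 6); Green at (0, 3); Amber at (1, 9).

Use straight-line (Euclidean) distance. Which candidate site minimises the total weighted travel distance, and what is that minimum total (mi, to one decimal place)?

Blue, total 1934.5 mi

Total weighted distance at each candidate:
  Red (8, 9): total = 2221.6
  Blue (7, 6): total = 1934.5
  Green (0, 3): total = 3420.0
  Amber (1, 9): total = 3238.1
Minimum is at Blue with total 1934.5 mi.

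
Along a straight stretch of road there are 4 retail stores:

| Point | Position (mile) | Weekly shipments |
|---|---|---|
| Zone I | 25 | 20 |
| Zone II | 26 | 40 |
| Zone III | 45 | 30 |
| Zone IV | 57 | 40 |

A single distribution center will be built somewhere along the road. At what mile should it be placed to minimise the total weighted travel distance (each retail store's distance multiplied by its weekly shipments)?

x = 45

For a sum of weighted absolute distances on a line, the optimum is the weighted median (not the mean). Total weight W = 130; half-weight = 65.
Sort by position and accumulate weight:
  mile 25 (Zone I, w=20) → cum 20
  mile 26 (Zone II, w=40) → cum 60
  mile 45 (Zone III, w=30) → cum 90  ≥ 65 → median here
  mile 57 (Zone IV, w=40) → cum 130
Optimal location: mile 45.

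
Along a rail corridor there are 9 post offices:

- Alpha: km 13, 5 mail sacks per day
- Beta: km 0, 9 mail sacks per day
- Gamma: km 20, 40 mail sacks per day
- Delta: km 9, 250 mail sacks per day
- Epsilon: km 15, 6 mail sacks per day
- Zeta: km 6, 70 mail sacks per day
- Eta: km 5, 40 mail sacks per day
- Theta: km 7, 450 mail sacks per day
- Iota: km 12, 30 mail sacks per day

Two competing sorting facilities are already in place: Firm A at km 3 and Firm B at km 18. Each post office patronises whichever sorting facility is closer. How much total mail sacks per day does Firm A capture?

819

The indifferent point is the midpoint (3+18)/2 = 10.5; post offices left of it (closer to Firm A at 3) go to Firm A, those right go to Firm B.
  Beta at 0 (w=9) → Firm A
  Eta at 5 (w=40) → Firm A
  Zeta at 6 (w=70) → Firm A
  Theta at 7 (w=450) → Firm A
  Delta at 9 (w=250) → Firm A
  Iota at 12 (w=30) → Firm B
  Alpha at 13 (w=5) → Firm B
  Epsilon at 15 (w=6) → Firm B
  Gamma at 20 (w=40) → Firm B
Firm A captures 819; Firm B captures 81.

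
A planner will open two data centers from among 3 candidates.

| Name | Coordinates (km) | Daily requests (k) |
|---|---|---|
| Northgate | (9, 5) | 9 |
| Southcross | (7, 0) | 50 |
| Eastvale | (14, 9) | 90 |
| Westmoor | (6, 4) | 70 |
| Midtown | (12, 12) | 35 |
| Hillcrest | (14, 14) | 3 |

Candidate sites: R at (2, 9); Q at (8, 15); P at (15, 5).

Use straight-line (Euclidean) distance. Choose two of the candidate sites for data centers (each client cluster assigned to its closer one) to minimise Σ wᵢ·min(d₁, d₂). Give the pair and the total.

Evaluate every pair (each demand assigned to the nearer of the two):
  {R, P}: total = 1638.7
  {Q, P}: total = 1723.9
  {R, Q}: total = 1992.5
Best pair: {R, P} with total 1638.7.

{R, P}, total 1638.7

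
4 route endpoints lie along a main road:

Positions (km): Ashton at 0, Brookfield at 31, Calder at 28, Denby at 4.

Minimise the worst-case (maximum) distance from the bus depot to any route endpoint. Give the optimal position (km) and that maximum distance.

location 15.5, max distance 15.5

The 1-center on a line is the midpoint of the two extreme points: leftmost at 0, rightmost at 31.
Optimal location = (0 + 31)/2 = 15.5; maximum distance = (31 − 0)/2 = 15.5.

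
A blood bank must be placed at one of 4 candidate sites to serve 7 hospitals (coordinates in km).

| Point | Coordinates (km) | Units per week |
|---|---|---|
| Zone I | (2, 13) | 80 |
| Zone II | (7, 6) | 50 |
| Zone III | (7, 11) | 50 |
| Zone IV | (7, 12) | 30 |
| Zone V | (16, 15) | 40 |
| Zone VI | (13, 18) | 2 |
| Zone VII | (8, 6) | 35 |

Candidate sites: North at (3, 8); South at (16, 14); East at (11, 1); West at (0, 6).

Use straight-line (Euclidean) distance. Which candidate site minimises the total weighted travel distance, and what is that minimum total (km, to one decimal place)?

North, total 1858.6 km

Total weighted distance at each candidate:
  North (3, 8): total = 1858.6
  South (16, 14): total = 2921.8
  East (11, 1): total = 3242.8
  West (0, 6): total = 2688.8
Minimum is at North with total 1858.6 km.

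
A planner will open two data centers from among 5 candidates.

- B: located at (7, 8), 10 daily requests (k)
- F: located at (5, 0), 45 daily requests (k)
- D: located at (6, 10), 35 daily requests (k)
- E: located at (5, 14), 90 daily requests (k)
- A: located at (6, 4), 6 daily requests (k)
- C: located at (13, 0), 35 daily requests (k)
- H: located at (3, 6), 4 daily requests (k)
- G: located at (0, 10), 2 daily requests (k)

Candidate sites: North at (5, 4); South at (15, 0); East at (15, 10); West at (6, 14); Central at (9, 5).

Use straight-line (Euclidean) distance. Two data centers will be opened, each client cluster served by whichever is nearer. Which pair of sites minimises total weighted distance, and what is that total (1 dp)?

{North, West}, total 799.5

Evaluate every pair (each demand assigned to the nearer of the two):
  {North, West}: total = 799.5
  {West, Central}: total = 836.0
  {South, West}: total = 918.5
  {East, West}: total = 1388.0
  {North, South}: total = 1440.6
  {South, Central}: total = 1548.6
  {North, Central}: total = 1563.6
  {North, East}: total = 1683.6
  {East, Central}: total = 1702.7
  {South, East}: total = 2026.5
Best pair: {North, West} with total 799.5.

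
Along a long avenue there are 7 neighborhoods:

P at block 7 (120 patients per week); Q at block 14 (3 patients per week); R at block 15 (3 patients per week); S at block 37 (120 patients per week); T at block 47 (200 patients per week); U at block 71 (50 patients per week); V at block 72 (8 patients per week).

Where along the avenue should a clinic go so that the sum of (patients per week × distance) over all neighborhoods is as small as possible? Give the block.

For a sum of weighted absolute distances on a line, the optimum is the weighted median (not the mean). Total weight W = 504; half-weight = 252.
Sort by position and accumulate weight:
  block 7 (P, w=120) → cum 120
  block 14 (Q, w=3) → cum 123
  block 15 (R, w=3) → cum 126
  block 37 (S, w=120) → cum 246
  block 47 (T, w=200) → cum 446  ≥ 252 → median here
  block 71 (U, w=50) → cum 496
  block 72 (V, w=8) → cum 504
Optimal location: block 47.

x = 47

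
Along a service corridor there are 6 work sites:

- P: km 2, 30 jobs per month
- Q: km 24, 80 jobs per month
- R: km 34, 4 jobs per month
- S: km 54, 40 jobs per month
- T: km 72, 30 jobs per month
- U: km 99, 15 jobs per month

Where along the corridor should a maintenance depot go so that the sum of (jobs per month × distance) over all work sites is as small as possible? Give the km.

For a sum of weighted absolute distances on a line, the optimum is the weighted median (not the mean). Total weight W = 199; half-weight = 99.5.
Sort by position and accumulate weight:
  km 2 (P, w=30) → cum 30
  km 24 (Q, w=80) → cum 110  ≥ 99.5 → median here
  km 34 (R, w=4) → cum 114
  km 54 (S, w=40) → cum 154
  km 72 (T, w=30) → cum 184
  km 99 (U, w=15) → cum 199
Optimal location: km 24.

x = 24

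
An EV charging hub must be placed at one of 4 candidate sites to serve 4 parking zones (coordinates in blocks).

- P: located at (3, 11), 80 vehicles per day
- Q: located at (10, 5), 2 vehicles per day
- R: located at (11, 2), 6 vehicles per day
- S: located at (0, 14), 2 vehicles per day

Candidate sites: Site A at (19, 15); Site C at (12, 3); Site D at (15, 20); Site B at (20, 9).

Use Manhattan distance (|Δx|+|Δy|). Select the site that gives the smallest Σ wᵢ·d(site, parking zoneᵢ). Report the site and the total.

Total weighted distance at each candidate:
  Site A (19, 15): total = 1804
  Site C (12, 3): total = 1426
  Site D (15, 20): total = 1894
  Site B (20, 9): total = 1694
Minimum is at Site C with total 1426 blocks.

Site C, total 1426 blocks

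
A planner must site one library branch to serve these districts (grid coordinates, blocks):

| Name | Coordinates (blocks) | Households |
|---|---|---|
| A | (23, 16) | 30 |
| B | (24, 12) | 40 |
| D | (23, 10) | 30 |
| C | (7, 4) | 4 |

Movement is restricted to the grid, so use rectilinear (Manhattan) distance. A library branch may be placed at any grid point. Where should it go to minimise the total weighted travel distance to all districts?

(23, 12)

Manhattan distance separates: Σwᵢ(|x−xᵢ|+|y−yᵢ|) = Σwᵢ|x−xᵢ| + Σwᵢ|y−yᵢ|, so x and y are optimised independently as 1-D weighted medians.
Total weight W = 104; half = 52.
x-coordinate, sorted with cumulative weight:
  x=7 (C, w=4) cum 4
  x=23 (A, w=30) cum 34
  x=23 (D, w=30) cum 64  ← median
  x=24 (B, w=40) cum 104
⇒ x* = 23
y-coordinate, sorted with cumulative weight:
  y=4 (C, w=4) cum 4
  y=10 (D, w=30) cum 34
  y=12 (B, w=40) cum 74  ← median
  y=16 (A, w=30) cum 104
⇒ y* = 12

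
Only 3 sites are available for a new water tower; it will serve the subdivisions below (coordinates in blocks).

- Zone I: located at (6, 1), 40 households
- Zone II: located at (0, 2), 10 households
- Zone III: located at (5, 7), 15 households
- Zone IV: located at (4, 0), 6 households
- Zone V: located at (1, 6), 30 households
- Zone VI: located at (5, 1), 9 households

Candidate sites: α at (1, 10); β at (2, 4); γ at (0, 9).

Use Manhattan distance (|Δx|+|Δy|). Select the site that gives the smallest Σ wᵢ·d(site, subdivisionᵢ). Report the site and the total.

Total weighted distance at each candidate:
  α (1, 10): total = 1070
  β (2, 4): total = 590
  γ (0, 9): total = 1050
Minimum is at β with total 590 blocks.

β, total 590 blocks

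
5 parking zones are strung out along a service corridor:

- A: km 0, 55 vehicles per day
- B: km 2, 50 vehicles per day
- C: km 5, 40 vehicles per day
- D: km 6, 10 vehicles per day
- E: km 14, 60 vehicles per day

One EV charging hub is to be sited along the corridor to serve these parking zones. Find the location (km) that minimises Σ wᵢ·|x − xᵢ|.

For a sum of weighted absolute distances on a line, the optimum is the weighted median (not the mean). Total weight W = 215; half-weight = 107.5.
Sort by position and accumulate weight:
  km 0 (A, w=55) → cum 55
  km 2 (B, w=50) → cum 105
  km 5 (C, w=40) → cum 145  ≥ 107.5 → median here
  km 6 (D, w=10) → cum 155
  km 14 (E, w=60) → cum 215
Optimal location: km 5.

x = 5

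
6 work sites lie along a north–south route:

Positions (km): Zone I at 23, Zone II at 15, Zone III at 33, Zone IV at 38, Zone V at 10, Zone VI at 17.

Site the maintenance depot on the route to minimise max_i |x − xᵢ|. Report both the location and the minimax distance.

The 1-center on a line is the midpoint of the two extreme points: leftmost at 10, rightmost at 38.
Optimal location = (10 + 38)/2 = 24; maximum distance = (38 − 10)/2 = 14.

location 24, max distance 14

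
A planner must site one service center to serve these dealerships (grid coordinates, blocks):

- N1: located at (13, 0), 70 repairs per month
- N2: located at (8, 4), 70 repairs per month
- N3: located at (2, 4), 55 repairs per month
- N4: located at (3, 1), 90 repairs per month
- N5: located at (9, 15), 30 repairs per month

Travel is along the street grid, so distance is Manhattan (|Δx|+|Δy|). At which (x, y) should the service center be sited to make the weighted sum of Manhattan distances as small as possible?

(8, 1)

Manhattan distance separates: Σwᵢ(|x−xᵢ|+|y−yᵢ|) = Σwᵢ|x−xᵢ| + Σwᵢ|y−yᵢ|, so x and y are optimised independently as 1-D weighted medians.
Total weight W = 315; half = 157.5.
x-coordinate, sorted with cumulative weight:
  x=2 (N3, w=55) cum 55
  x=3 (N4, w=90) cum 145
  x=8 (N2, w=70) cum 215  ← median
  x=9 (N5, w=30) cum 245
  x=13 (N1, w=70) cum 315
⇒ x* = 8
y-coordinate, sorted with cumulative weight:
  y=0 (N1, w=70) cum 70
  y=1 (N4, w=90) cum 160  ← median
  y=4 (N2, w=70) cum 230
  y=4 (N3, w=55) cum 285
  y=15 (N5, w=30) cum 315
⇒ y* = 1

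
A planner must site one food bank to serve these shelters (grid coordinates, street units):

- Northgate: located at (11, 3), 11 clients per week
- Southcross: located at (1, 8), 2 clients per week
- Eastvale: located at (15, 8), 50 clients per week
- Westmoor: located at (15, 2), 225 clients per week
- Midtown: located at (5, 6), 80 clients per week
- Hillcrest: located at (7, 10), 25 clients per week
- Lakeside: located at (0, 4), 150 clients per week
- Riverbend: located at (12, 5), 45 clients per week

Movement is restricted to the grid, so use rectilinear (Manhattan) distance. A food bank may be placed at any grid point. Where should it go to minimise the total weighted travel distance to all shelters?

Manhattan distance separates: Σwᵢ(|x−xᵢ|+|y−yᵢ|) = Σwᵢ|x−xᵢ| + Σwᵢ|y−yᵢ|, so x and y are optimised independently as 1-D weighted medians.
Total weight W = 588; half = 294.
x-coordinate, sorted with cumulative weight:
  x=0 (Lakeside, w=150) cum 150
  x=1 (Southcross, w=2) cum 152
  x=5 (Midtown, w=80) cum 232
  x=7 (Hillcrest, w=25) cum 257
  x=11 (Northgate, w=11) cum 268
  x=12 (Riverbend, w=45) cum 313  ← median
  x=15 (Eastvale, w=50) cum 363
  x=15 (Westmoor, w=225) cum 588
⇒ x* = 12
y-coordinate, sorted with cumulative weight:
  y=2 (Westmoor, w=225) cum 225
  y=3 (Northgate, w=11) cum 236
  y=4 (Lakeside, w=150) cum 386  ← median
  y=5 (Riverbend, w=45) cum 431
  y=6 (Midtown, w=80) cum 511
  y=8 (Southcross, w=2) cum 513
  y=8 (Eastvale, w=50) cum 563
  y=10 (Hillcrest, w=25) cum 588
⇒ y* = 4

(12, 4)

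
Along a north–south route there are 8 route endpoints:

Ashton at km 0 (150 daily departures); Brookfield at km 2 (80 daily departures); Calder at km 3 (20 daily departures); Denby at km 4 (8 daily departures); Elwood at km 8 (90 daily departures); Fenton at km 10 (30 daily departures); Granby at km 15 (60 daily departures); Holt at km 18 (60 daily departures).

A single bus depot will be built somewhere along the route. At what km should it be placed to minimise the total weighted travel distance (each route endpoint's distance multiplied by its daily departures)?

For a sum of weighted absolute distances on a line, the optimum is the weighted median (not the mean). Total weight W = 498; half-weight = 249.
Sort by position and accumulate weight:
  km 0 (Ashton, w=150) → cum 150
  km 2 (Brookfield, w=80) → cum 230
  km 3 (Calder, w=20) → cum 250  ≥ 249 → median here
  km 4 (Denby, w=8) → cum 258
  km 8 (Elwood, w=90) → cum 348
  km 10 (Fenton, w=30) → cum 378
  km 15 (Granby, w=60) → cum 438
  km 18 (Holt, w=60) → cum 498
Optimal location: km 3.

x = 3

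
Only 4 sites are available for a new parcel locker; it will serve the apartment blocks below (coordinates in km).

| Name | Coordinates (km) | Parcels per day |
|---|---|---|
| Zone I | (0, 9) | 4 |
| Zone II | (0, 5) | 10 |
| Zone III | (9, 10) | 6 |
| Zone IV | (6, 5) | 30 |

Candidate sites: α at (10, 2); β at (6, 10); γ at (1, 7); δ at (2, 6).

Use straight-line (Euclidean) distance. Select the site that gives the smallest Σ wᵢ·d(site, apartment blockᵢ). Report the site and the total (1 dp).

δ, total 208.8 km

Total weighted distance at each candidate:
  α (10, 2): total = 351.6
  β (6, 10): total = 270.4
  γ (1, 7): total = 244.1
  δ (2, 6): total = 208.8
Minimum is at δ with total 208.8 km.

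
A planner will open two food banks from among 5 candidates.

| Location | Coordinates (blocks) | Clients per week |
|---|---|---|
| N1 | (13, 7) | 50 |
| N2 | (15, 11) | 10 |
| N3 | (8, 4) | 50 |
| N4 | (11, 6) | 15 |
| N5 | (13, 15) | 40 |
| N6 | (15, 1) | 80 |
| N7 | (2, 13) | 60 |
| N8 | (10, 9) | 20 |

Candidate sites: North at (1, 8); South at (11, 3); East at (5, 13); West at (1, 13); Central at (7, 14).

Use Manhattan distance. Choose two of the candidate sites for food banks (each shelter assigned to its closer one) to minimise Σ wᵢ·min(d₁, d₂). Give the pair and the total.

{South, East}, total 1865

Evaluate every pair (each demand assigned to the nearer of the two):
  {South, East}: total = 1865
  {South, West}: total = 1905
  {South, Central}: total = 1915
  {North, South}: total = 2205
  {West, Central}: total = 3670
  {East, Central}: total = 3790
  {North, East}: total = 3940
  {North, Central}: total = 3970
  {East, West}: total = 4015
  {North, West}: total = 4040
Best pair: {South, East} with total 1865.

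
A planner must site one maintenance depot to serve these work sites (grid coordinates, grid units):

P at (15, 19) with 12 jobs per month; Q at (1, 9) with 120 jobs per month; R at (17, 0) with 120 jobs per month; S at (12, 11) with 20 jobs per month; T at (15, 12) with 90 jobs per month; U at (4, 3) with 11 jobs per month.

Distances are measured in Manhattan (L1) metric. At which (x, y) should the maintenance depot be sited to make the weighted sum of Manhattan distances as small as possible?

Manhattan distance separates: Σwᵢ(|x−xᵢ|+|y−yᵢ|) = Σwᵢ|x−xᵢ| + Σwᵢ|y−yᵢ|, so x and y are optimised independently as 1-D weighted medians.
Total weight W = 373; half = 186.5.
x-coordinate, sorted with cumulative weight:
  x=1 (Q, w=120) cum 120
  x=4 (U, w=11) cum 131
  x=12 (S, w=20) cum 151
  x=15 (P, w=12) cum 163
  x=15 (T, w=90) cum 253  ← median
  x=17 (R, w=120) cum 373
⇒ x* = 15
y-coordinate, sorted with cumulative weight:
  y=0 (R, w=120) cum 120
  y=3 (U, w=11) cum 131
  y=9 (Q, w=120) cum 251  ← median
  y=11 (S, w=20) cum 271
  y=12 (T, w=90) cum 361
  y=19 (P, w=12) cum 373
⇒ y* = 9

(15, 9)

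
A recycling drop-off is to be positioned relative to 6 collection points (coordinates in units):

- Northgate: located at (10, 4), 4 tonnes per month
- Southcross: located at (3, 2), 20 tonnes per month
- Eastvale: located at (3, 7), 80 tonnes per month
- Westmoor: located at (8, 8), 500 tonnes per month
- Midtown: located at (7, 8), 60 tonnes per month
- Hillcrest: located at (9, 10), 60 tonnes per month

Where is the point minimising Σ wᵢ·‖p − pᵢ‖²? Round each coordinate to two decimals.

(7.32, 7.87)

The minimiser of Σwᵢ‖p−pᵢ‖² is the weighted centroid p* = (Σwᵢpᵢ)/(Σwᵢ).
Σwᵢ = 724.
Σwᵢxᵢ = 4·10 + 20·3 + 80·3 + 500·8 + 60·7 + 60·9 = 5300.
Σwᵢyᵢ = 4·4 + 20·2 + 80·7 + 500·8 + 60·8 + 60·10 = 5696.
x* = 5300/724 = 7.32, y* = 5696/724 = 7.87.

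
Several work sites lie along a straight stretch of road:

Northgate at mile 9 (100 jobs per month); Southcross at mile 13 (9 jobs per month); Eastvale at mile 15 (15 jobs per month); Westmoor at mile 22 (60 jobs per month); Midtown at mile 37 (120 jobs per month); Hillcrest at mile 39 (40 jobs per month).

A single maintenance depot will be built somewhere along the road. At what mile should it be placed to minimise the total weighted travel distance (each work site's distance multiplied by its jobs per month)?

x = 22

For a sum of weighted absolute distances on a line, the optimum is the weighted median (not the mean). Total weight W = 344; half-weight = 172.
Sort by position and accumulate weight:
  mile 9 (Northgate, w=100) → cum 100
  mile 13 (Southcross, w=9) → cum 109
  mile 15 (Eastvale, w=15) → cum 124
  mile 22 (Westmoor, w=60) → cum 184  ≥ 172 → median here
  mile 37 (Midtown, w=120) → cum 304
  mile 39 (Hillcrest, w=40) → cum 344
Optimal location: mile 22.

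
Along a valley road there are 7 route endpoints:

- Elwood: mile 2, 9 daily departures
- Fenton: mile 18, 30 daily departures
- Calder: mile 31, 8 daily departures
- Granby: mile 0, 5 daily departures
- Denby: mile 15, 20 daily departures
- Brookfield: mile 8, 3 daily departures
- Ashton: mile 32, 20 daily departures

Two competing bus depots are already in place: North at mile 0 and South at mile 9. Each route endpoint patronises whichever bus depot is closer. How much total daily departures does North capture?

14

The indifferent point is the midpoint (0+9)/2 = 4.5; route endpoints left of it (closer to North at 0) go to North, those right go to South.
  Granby at 0 (w=5) → North
  Elwood at 2 (w=9) → North
  Brookfield at 8 (w=3) → South
  Denby at 15 (w=20) → South
  Fenton at 18 (w=30) → South
  Calder at 31 (w=8) → South
  Ashton at 32 (w=20) → South
North captures 14; South captures 81.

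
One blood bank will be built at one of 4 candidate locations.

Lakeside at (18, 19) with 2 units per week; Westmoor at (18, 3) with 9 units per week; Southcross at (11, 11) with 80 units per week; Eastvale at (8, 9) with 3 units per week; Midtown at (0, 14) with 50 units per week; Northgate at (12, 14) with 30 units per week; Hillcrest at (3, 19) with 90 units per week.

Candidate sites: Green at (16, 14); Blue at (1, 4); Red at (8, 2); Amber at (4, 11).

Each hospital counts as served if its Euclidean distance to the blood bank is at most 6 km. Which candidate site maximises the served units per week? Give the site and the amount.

Coverage radius r = 6 km; a point is covered iff (Δx)²+(Δy)² ≤ 6² = 36.
  Green (16, 14): covers {Lakeside, Southcross, Northgate} → 112
  Blue (1, 4): covers {none} → 0
  Red (8, 2): covers {none} → 0
  Amber (4, 11): covers {Eastvale, Midtown} → 53
Maximum coverage at Green: 112 units per week.

Green, covering 112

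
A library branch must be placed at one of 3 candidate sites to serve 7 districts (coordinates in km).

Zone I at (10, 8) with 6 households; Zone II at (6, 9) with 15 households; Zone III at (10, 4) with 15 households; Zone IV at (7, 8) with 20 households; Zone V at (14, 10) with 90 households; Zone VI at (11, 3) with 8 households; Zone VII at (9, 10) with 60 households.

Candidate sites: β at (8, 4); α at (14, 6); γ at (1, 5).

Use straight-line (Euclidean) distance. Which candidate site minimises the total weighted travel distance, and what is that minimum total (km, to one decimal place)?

Total weighted distance at each candidate:
  β (8, 4): total = 1374.0
  α (14, 6): total = 1145.8
  γ (1, 5): total = 2324.1
Minimum is at α with total 1145.8 km.

α, total 1145.8 km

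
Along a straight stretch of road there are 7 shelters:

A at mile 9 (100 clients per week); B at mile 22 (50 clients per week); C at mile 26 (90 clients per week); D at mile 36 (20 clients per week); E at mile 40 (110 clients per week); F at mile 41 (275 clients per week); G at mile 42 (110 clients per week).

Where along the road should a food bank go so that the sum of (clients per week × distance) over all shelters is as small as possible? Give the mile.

For a sum of weighted absolute distances on a line, the optimum is the weighted median (not the mean). Total weight W = 755; half-weight = 377.5.
Sort by position and accumulate weight:
  mile 9 (A, w=100) → cum 100
  mile 22 (B, w=50) → cum 150
  mile 26 (C, w=90) → cum 240
  mile 36 (D, w=20) → cum 260
  mile 40 (E, w=110) → cum 370
  mile 41 (F, w=275) → cum 645  ≥ 377.5 → median here
  mile 42 (G, w=110) → cum 755
Optimal location: mile 41.

x = 41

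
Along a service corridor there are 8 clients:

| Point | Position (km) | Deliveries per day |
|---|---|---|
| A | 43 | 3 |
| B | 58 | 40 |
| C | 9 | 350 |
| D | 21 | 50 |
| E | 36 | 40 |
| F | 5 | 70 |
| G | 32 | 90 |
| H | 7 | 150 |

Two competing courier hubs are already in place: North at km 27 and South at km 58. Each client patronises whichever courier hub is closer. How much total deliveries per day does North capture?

The indifferent point is the midpoint (27+58)/2 = 42.5; clients left of it (closer to North at 27) go to North, those right go to South.
  F at 5 (w=70) → North
  H at 7 (w=150) → North
  C at 9 (w=350) → North
  D at 21 (w=50) → North
  G at 32 (w=90) → North
  E at 36 (w=40) → North
  A at 43 (w=3) → South
  B at 58 (w=40) → South
North captures 750; South captures 43.

750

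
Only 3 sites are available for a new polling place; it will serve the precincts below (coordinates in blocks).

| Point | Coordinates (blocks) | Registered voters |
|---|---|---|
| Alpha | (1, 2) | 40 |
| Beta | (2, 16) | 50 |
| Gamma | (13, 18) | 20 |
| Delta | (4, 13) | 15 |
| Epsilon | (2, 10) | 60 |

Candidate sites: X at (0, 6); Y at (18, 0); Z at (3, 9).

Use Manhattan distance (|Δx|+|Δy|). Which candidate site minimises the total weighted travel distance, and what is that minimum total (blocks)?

Z, total 1335 blocks

Total weighted distance at each candidate:
  X (0, 6): total = 1825
  Y (18, 0): total = 4785
  Z (3, 9): total = 1335
Minimum is at Z with total 1335 blocks.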